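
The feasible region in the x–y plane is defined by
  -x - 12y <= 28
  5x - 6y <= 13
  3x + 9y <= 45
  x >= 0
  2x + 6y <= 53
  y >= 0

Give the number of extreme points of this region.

4

The feasible vertices (each the meet of two boundaries and inside every other half-plane) are:
  (43/7, 62/21)
  (13/5, 0)
  (0, 5)
  (0, 0)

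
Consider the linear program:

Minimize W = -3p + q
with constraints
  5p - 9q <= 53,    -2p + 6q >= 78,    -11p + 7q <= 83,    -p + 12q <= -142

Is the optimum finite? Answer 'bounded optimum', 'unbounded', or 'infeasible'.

The boundaries 5p - 9q = 53 and -2p + 6q = 78 meet at (85, 124/3), but that point violates -p + 12q ≤ -142. Every candidate vertex is excluded by some other constraint, so the feasible region is empty.

infeasible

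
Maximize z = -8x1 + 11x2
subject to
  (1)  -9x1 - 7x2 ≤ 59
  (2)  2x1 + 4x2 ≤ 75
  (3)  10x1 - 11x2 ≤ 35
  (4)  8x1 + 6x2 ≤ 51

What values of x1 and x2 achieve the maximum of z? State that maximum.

The optimum lies where -9x1 - 7x2 = 59 and 2x1 + 4x2 = 75.
Solving simultaneously gives x1 = -761/22, x2 = 793/22.

x1 = -761/22, x2 = 793/22, maximum z = 14811/22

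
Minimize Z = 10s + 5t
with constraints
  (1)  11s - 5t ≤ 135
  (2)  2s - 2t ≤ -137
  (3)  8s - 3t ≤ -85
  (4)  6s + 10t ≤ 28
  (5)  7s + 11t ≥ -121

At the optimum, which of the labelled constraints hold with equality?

Vertices and Z = 10s + 5t:
  (-657/16, 439/16) → Z = -4375/16
  (-583/12, 239/12) → Z = -1545/4
  (-759/2, 461/2) → Z = -5285/2

The minimum is at (-759/2, 461/2). Substituting into each constraint, equality holds for (4) and (5); the remaining constraints have slack.

(4) and (5)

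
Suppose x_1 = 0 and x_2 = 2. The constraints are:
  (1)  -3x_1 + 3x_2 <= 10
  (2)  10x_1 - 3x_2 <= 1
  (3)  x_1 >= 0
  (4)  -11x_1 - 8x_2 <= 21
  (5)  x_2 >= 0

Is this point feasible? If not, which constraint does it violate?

(1): 6 ≤ 10 ✓
(2): -6 ≤ 1 ✓
(3): 0 ≥ 0 ✓
(4): -16 ≤ 21 ✓
(5): 2 ≥ 0 ✓

feasible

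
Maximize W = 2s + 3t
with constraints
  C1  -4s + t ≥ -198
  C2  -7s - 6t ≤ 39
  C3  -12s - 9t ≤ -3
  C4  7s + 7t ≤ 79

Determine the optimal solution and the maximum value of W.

s = -230/7, t = 309/7, maximum W = 467/7

At the optimal vertex, -12s - 9t = -3 and 7s + 7t = 79.
Solving simultaneously gives s = -230/7, t = 309/7.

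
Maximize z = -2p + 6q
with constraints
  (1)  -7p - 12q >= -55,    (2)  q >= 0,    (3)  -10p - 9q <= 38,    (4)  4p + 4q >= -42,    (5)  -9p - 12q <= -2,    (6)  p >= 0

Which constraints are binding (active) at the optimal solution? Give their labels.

Vertices and z = -2p + 6q:
  (55/7, 0) → z = -110/7
  (0, 55/12) → z = 55/2
  (2/9, 0) → z = -4/9
  (0, 1/6) → z = 1

The maximum is at (0, 55/12). Substituting into each constraint, equality holds for (1) and (6); the remaining constraints have slack.

(1) and (6)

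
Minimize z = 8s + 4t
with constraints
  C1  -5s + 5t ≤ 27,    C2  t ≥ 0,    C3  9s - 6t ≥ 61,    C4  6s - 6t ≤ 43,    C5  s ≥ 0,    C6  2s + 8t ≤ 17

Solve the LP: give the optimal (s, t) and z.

Feasible corners and z = 8s + 4t:
  (61/9, 0) → z = 488/9
  (43/6, 0) → z = 172/3
  (295/42, 31/84) → z = 173/3
  (223/30, 4/15) → z = 908/15

The optimum lies where t = 0 and 9s - 6t = 61.
Solving simultaneously gives s = 61/9, t = 0.

s = 61/9, t = 0, minimum z = 488/9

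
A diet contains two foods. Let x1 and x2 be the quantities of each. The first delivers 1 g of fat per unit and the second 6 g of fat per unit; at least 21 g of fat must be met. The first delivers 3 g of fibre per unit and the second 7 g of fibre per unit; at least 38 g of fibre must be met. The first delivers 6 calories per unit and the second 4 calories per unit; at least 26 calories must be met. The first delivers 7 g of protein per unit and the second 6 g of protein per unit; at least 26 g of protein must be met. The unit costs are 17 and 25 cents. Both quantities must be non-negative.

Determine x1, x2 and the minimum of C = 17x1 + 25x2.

x1 = 1, x2 = 5, minimum C = 142

Extreme points and C = 17x1 + 25x2:
  (0, 13/2) → C = 325/2
  (21, 0) → C = 357
  (81/11, 25/11) → C = 182
  (1, 5) → C = 142
The feasible region is unbounded (it extends along (0, 1), (1, 0)), but C strictly increases along every unbounded feasible direction, so there is no improving ray and the minimum is attained at a vertex.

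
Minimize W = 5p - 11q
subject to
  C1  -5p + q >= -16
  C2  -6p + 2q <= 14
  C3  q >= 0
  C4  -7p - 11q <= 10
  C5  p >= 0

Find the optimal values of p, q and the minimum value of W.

Feasible corners and W = 5p - 11q:
  (23/2, 83/2) → W = -399
  (16/5, 0) → W = 16
  (0, 7) → W = -77
  (0, 0) → W = 0

At the optimal vertex, -5p + q = -16 and -6p + 2q = 14.
Solving simultaneously gives p = 23/2, q = 83/2.

p = 23/2, q = 83/2, minimum W = -399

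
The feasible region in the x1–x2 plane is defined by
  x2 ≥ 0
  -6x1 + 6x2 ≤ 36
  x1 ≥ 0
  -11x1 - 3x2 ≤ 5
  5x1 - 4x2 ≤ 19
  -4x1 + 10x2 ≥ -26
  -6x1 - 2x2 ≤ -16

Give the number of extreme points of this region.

Intersecting each pair of boundary lines and keeping only the points that satisfy every inequality leaves:
  (19/5, 0)
  (8/3, 0)
  (43, 49)
  (1/2, 13/2)

4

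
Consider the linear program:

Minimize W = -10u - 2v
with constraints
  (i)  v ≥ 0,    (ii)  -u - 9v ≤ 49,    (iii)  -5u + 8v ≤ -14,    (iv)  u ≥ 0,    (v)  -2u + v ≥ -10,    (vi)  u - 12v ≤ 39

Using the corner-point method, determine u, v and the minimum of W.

The optimum lies where -5u + 8v = -14 and -2u + v = -10.
Solving simultaneously gives u = 6, v = 2.

u = 6, v = 2, minimum W = -64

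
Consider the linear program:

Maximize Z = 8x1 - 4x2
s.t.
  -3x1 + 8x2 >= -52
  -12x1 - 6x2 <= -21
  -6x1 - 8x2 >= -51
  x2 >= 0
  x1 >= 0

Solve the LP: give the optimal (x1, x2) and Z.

The binding constraints are -6x1 - 8x2 = -51 and x2 = 0.
Solving simultaneously gives x1 = 17/2, x2 = 0.

x1 = 17/2, x2 = 0, maximum Z = 68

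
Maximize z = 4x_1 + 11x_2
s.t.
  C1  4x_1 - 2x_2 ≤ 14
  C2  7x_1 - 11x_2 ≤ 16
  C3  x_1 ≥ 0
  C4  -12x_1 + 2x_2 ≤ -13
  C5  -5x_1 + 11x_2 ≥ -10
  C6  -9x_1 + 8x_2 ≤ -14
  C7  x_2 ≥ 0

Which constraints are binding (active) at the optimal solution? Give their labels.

Feasible corners and z = 4x_1 + 11x_2:
  (61/15, 17/15) → z = 431/15
  (6, 5) → z = 79
  (3, 5/11) → z = 17
  (2, 0) → z = 8
  (14/9, 0) → z = 56/9

The maximum is at (6, 5). Substituting into each constraint, equality holds for C1 and C6; the remaining constraints have slack.

C1 and C6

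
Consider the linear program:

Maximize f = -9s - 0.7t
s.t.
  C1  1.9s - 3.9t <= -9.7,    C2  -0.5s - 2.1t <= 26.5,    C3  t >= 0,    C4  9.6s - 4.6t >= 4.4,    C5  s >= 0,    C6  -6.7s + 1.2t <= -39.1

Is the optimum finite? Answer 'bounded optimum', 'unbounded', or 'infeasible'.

Extreme points and f = -9s - 0.7t:
  (5471/795, 13928/2385) → f = -787333/11925
  (8729/965, 17294/965) → f = -453334/4825
The feasible region has finitely many vertices and no improving ray; the maximum is -787333/11925 at (5471/795, 13928/2385).

bounded optimum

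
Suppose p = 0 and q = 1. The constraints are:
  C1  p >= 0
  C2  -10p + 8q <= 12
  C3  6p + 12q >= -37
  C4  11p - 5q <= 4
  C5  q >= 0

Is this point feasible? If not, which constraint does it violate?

C1: 0 ≥ 0 ✓
C2: 8 ≤ 12 ✓
C3: 12 ≥ -37 ✓
C4: -5 ≤ 4 ✓
C5: 1 ≥ 0 ✓

feasible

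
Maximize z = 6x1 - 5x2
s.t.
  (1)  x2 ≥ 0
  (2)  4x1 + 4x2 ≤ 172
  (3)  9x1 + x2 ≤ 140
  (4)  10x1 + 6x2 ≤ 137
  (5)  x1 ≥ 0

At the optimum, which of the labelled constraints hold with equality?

(1) and (4)

Feasible corners and z = 6x1 - 5x2:
  (137/10, 0) → z = 411/5
  (0, 0) → z = 0
  (0, 137/6) → z = -685/6

The maximum is at (137/10, 0). Substituting into each constraint, equality holds for (1) and (4); the remaining constraints have slack.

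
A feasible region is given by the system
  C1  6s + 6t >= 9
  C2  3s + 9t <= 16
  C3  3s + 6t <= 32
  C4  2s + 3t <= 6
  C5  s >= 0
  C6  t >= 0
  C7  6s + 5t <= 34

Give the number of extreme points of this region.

Pairwise boundary intersections that survive every other constraint:
  (0, 3/2)
  (3/2, 0)
  (2/3, 14/9)
  (0, 16/9)
  (3, 0)

5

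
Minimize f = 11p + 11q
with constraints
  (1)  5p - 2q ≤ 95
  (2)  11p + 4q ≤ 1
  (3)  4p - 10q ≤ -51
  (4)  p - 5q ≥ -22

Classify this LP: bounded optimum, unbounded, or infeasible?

unbounded

From the feasible point (-7/2, 37/10), moving in the direction (-10, -4) keeps every constraint satisfied while f decreases without bound.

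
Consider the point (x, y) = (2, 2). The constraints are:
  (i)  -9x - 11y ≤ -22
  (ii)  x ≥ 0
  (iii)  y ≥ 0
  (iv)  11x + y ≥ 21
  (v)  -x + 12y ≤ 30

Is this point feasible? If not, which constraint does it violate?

(i): -40 ≤ -22 ✓
(ii): 2 ≥ 0 ✓
(iii): 2 ≥ 0 ✓
(iv): 24 ≥ 21 ✓
(v): 22 ≤ 30 ✓

feasible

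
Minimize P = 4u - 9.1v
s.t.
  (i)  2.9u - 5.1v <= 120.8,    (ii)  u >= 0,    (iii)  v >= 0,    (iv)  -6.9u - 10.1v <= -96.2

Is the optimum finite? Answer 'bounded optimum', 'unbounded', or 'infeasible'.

From the feasible point (1208/29, 0), moving in the direction (0, 1) keeps every constraint satisfied while P decreases without bound.

unbounded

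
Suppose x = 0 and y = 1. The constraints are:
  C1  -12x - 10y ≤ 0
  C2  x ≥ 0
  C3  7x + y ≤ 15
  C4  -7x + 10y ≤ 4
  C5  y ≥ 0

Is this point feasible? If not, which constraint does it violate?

not feasible — violates C4

Constraint C4: -7x + 10y = 10, which is not ≤ 4. All other constraints are satisfied.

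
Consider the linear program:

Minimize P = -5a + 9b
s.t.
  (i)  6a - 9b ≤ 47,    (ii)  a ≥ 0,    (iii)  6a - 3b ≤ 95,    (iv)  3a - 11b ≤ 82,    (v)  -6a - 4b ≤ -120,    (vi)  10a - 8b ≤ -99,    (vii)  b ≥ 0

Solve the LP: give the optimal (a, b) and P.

a = 141/22, b = 897/44, minimum P = 6663/44

Vertices and P = -5a + 9b:
  (0, 30) → P = 270
  (1057/18, 772/9) → P = 8611/18
  (141/22, 897/44) → P = 6663/44
The feasible region is unbounded (it extends along (0, 1), (1, 2)), but P strictly increases along every unbounded feasible direction, so there is no improving ray and the minimum is attained at a vertex.

At the optimal vertex, -6a - 4b = -120 and 10a - 8b = -99.
Solving simultaneously gives a = 141/22, b = 897/44.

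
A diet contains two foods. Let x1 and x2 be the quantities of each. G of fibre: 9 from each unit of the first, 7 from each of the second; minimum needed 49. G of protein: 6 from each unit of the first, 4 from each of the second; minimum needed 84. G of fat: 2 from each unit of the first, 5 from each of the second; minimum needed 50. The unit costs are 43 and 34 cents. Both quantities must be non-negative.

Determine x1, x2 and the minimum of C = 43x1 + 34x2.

x1 = 10, x2 = 6, minimum C = 634

Extreme points and C = 43x1 + 34x2:
  (0, 21) → C = 714
  (25, 0) → C = 1075
  (10, 6) → C = 634
The feasible region is unbounded (it extends along (0, 1), (1, 0)), but C strictly increases along every unbounded feasible direction, so there is no improving ray and the minimum is attained at a vertex.

The optimum lies where 6x1 + 4x2 = 84 and 2x1 + 5x2 = 50.
Solving simultaneously gives x1 = 10, x2 = 6.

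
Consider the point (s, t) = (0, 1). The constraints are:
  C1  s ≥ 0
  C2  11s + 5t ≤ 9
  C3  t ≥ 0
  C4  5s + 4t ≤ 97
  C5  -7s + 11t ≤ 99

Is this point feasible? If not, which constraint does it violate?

C1: 0 ≥ 0 ✓
C2: 5 ≤ 9 ✓
C3: 1 ≥ 0 ✓
C4: 4 ≤ 97 ✓
C5: 11 ≤ 99 ✓

feasible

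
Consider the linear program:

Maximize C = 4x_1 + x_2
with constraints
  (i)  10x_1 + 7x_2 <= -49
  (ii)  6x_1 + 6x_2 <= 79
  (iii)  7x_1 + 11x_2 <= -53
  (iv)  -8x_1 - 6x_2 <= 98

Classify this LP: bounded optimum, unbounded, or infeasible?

Feasible corners and C = 4x_1 + x_2:
  (-168/61, -187/61) → C = -859/61
  (98, -147) → C = 245
  (-380/23, 131/23) → C = -1389/23
The feasible region has finitely many vertices and no improving ray; the maximum is 245 at (98, -147).

bounded optimum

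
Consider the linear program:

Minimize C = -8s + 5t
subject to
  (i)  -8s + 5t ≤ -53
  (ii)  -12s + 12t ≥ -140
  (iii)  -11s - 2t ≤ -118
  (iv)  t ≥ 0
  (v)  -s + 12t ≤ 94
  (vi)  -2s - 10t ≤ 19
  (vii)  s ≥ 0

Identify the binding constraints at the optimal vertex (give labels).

Vertices and C = -8s + 5t:
  (696/71, 361/71) → C = -53
  (158/13, 115/13) → C = -53
  (35/3, 0) → C = -280/3
  (234/11, 317/33) → C = -4031/33
  (118/11, 0) → C = -944/11

The minimum is at (234/11, 317/33). Substituting into each constraint, equality holds for (ii) and (v); the remaining constraints have slack.

(ii) and (v)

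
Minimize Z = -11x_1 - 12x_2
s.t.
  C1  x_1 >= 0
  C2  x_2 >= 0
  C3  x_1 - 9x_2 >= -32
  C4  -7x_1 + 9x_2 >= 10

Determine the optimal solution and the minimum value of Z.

x_1 = 11/3, x_2 = 107/27, minimum Z = -791/9

Extreme points and Z = -11x_1 - 12x_2:
  (0, 32/9) → Z = -128/3
  (0, 10/9) → Z = -40/3
  (11/3, 107/27) → Z = -791/9

The binding constraints are x_1 - 9x_2 = -32 and -7x_1 + 9x_2 = 10.
Solving simultaneously gives x_1 = 11/3, x_2 = 107/27.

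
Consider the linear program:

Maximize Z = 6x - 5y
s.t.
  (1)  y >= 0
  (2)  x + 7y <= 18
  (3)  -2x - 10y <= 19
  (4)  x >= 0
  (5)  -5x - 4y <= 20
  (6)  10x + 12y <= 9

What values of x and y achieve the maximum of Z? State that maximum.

x = 9/10, y = 0, maximum Z = 27/5

Vertices and Z = 6x - 5y:
  (0, 0) → Z = 0
  (9/10, 0) → Z = 27/5
  (0, 3/4) → Z = -15/4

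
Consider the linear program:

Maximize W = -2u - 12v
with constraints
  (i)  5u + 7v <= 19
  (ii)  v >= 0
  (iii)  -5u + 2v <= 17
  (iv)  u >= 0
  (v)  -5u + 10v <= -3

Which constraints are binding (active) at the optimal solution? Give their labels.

(ii) and (v)

Feasible corners and W = -2u - 12v:
  (19/5, 0) → W = -38/5
  (211/85, 16/17) → W = -1382/85
  (3/5, 0) → W = -6/5

The maximum is at (3/5, 0). Substituting into each constraint, equality holds for (ii) and (v); the remaining constraints have slack.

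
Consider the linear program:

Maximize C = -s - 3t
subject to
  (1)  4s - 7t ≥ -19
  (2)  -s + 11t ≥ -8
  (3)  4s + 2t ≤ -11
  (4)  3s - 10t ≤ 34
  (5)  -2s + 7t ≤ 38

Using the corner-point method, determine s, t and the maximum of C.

s = -265/37, t = -51/37, maximum C = 418/37

The optimum lies where 4s - 7t = -19 and -s + 11t = -8.
Solving simultaneously gives s = -265/37, t = -51/37.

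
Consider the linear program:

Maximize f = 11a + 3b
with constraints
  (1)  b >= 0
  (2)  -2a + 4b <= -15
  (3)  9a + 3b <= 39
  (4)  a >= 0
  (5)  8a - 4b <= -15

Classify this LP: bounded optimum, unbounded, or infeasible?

infeasible

The boundaries 9a + 3b = 39 and a = 0 meet at (0, 13), but that point violates -2a + 4b ≤ -15. Every candidate vertex is excluded by some other constraint, so the feasible region is empty.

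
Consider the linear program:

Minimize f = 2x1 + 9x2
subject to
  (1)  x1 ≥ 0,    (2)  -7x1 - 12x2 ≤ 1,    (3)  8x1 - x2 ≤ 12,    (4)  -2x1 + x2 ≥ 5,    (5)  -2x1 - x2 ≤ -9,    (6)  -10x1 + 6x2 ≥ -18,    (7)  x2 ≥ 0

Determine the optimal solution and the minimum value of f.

The feasible region is unbounded (it extends along (0, 1), (1, 8)), but f strictly increases along every unbounded feasible direction, so there is no improving ray and the minimum is attained at a vertex.

At the optimal vertex, -2x1 + x2 = 5 and -2x1 - x2 = -9.
Solving simultaneously gives x1 = 1, x2 = 7.

x1 = 1, x2 = 7, minimum f = 65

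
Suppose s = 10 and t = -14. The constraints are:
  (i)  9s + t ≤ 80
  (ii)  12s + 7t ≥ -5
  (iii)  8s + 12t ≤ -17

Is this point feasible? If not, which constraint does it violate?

(i): 76 ≤ 80 ✓
(ii): 22 ≥ -5 ✓
(iii): -88 ≤ -17 ✓

feasible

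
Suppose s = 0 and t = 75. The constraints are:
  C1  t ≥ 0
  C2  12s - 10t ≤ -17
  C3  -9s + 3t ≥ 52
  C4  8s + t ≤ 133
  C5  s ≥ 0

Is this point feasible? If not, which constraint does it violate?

C1: 75 ≥ 0 ✓
C2: -750 ≤ -17 ✓
C3: 225 ≥ 52 ✓
C4: 75 ≤ 133 ✓
C5: 0 ≥ 0 ✓

feasible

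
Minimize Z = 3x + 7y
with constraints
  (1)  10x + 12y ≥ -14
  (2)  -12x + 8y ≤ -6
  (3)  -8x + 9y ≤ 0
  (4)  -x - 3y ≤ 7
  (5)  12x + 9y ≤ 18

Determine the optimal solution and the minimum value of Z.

At the optimal vertex, 10x + 12y = -14 and -x - 3y = 7.
Solving simultaneously gives x = 7/3, y = -28/9.

x = 7/3, y = -28/9, minimum Z = -133/9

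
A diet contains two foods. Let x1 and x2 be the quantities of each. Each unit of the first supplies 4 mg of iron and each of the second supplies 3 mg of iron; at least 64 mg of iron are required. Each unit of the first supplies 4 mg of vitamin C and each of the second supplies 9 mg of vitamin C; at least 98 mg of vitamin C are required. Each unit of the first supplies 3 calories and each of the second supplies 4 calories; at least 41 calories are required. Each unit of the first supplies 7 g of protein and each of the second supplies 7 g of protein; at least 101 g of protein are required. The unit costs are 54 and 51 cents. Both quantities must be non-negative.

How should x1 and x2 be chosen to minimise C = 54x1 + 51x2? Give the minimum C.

Extreme points and C = 54x1 + 51x2:
  (0, 64/3) → C = 1088
  (49/2, 0) → C = 1323
  (47/4, 17/3) → C = 1847/2
The feasible region is unbounded (it extends along (0, 1), (1, 0)), but C strictly increases along every unbounded feasible direction, so there is no improving ray and the minimum is attained at a vertex.

x1 = 47/4, x2 = 17/3, minimum C = 1847/2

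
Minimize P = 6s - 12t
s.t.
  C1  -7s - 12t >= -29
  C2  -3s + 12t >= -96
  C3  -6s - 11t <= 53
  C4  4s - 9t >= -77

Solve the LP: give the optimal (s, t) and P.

s = -662/49, t = 125/49, minimum P = -5472/49

Feasible corners and P = 6s - 12t:
  (25/2, -39/8) → P = 267/2
  (-221/37, 655/111) → P = -3946/37
  (4, -7) → P = 108
  (-662/49, 125/49) → P = -5472/49

The optimum lies where -6s - 11t = 53 and 4s - 9t = -77.
Solving simultaneously gives s = -662/49, t = 125/49.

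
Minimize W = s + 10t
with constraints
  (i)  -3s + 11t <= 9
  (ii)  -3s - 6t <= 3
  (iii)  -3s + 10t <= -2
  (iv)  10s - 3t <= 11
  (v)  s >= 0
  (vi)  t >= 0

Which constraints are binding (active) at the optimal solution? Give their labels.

(iii) and (vi)

Vertices and W = s + 10t:
  (8/7, 1/7) → W = 18/7
  (2/3, 0) → W = 2/3
  (11/10, 0) → W = 11/10

The minimum is at (2/3, 0). Substituting into each constraint, equality holds for (iii) and (vi); the remaining constraints have slack.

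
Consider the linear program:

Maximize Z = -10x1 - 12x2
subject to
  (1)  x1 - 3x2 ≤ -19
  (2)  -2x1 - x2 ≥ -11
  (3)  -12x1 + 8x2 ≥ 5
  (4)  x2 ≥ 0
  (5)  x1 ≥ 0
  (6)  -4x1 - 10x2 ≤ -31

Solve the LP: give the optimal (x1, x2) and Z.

Feasible corners and Z = -10x1 - 12x2:
  (2, 7) → Z = -104
  (0, 19/3) → Z = -76
  (0, 11) → Z = -132

x1 = 0, x2 = 19/3, maximum Z = -76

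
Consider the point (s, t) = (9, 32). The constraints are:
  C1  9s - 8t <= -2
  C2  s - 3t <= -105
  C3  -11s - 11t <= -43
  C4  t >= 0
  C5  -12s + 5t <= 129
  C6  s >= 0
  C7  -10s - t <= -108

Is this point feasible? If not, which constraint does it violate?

Constraint C2: s - 3t = -87, which is not ≤ -105. All other constraints are satisfied.

not feasible — violates C2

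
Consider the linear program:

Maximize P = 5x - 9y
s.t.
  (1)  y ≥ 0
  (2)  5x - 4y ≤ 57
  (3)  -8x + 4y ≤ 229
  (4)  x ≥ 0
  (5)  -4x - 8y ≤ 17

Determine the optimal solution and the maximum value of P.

x = 57/5, y = 0, maximum P = 57

Feasible corners and P = 5x - 9y:
  (57/5, 0) → P = 57
  (0, 0) → P = 0
  (0, 229/4) → P = -2061/4
The feasible region is unbounded (it extends along (4, 5), (1, 2)), but P strictly decreases along every unbounded feasible direction, so there is no improving ray and the maximum is attained at a vertex.

At the optimal vertex, y = 0 and 5x - 4y = 57.
Solving simultaneously gives x = 57/5, y = 0.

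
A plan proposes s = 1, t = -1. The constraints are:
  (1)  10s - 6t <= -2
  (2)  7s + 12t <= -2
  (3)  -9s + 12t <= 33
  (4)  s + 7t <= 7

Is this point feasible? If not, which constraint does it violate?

Constraint (1): 10s - 6t = 16, which is not ≤ -2. All other constraints are satisfied.

not feasible — violates (1)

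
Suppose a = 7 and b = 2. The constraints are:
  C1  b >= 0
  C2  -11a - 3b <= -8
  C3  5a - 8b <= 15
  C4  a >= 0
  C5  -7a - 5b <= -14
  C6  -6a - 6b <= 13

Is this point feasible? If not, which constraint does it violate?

not feasible — violates C3

Constraint C3: 5a - 8b = 19, which is not ≤ 15. All other constraints are satisfied.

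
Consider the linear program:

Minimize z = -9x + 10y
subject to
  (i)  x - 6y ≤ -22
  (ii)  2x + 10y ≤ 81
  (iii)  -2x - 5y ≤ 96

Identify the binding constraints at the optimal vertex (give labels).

(i) and (ii)

Vertices and z = -9x + 10y:
  (133/11, 125/22) → z = -52
  (-686/17, -52/17) → z = 5654/17
  (-273/2, 177/5) → z = 3165/2

The minimum is at (133/11, 125/22). Substituting into each constraint, equality holds for (i) and (ii); the remaining constraints have slack.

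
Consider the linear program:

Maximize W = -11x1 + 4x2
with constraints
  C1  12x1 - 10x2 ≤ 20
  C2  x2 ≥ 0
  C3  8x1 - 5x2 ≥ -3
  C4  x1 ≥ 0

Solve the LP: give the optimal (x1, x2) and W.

Extreme points and W = -11x1 + 4x2:
  (5/3, 0) → W = -55/3
  (0, 0) → W = 0
  (0, 3/5) → W = 12/5
The feasible region is unbounded (it extends along (5, 8), (5, 6)), but W strictly decreases along every unbounded feasible direction, so there is no improving ray and the maximum is attained at a vertex.

The optimum lies where 8x1 - 5x2 = -3 and x1 = 0.
Solving simultaneously gives x1 = 0, x2 = 3/5.

x1 = 0, x2 = 3/5, maximum W = 12/5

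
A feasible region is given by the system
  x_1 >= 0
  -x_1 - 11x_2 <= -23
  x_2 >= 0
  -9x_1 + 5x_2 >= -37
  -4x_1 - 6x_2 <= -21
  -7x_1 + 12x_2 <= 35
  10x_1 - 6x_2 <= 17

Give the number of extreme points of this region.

Of the 21 pairwise boundary intersections, those satisfying every inequality are:
  (93/38, 71/38)
  (325/116, 213/116)
  (7/15, 287/90)
  (69/13, 469/78)

4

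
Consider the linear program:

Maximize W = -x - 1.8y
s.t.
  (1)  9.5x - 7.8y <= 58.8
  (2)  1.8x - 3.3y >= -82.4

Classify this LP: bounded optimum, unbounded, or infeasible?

unbounded

From the feasible point (27892/577, 88864/1731), moving in the direction (-3.3, -1.8) keeps every constraint satisfied while W increases without bound.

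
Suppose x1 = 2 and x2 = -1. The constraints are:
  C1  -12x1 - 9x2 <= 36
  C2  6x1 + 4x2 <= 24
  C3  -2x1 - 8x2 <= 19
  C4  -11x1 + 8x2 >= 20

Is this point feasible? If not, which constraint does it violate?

not feasible — violates C4

Constraint C4: -11x1 + 8x2 = -30, which is not ≥ 20. All other constraints are satisfied.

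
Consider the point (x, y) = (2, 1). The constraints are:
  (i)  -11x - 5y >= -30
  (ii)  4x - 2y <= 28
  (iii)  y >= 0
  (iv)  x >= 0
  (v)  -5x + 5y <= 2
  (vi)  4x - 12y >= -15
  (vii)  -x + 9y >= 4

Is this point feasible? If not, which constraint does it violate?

(i): -27 ≥ -30 ✓
(ii): 6 ≤ 28 ✓
(iii): 1 ≥ 0 ✓
(iv): 2 ≥ 0 ✓
(v): -5 ≤ 2 ✓
(vi): -4 ≥ -15 ✓
(vii): 7 ≥ 4 ✓

feasible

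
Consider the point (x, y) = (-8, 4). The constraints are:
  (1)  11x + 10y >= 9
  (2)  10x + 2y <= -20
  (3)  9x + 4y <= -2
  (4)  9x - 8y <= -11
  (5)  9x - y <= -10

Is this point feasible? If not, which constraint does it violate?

not feasible — violates (1)

Constraint (1): 11x + 10y = -48, which is not ≥ 9. All other constraints are satisfied.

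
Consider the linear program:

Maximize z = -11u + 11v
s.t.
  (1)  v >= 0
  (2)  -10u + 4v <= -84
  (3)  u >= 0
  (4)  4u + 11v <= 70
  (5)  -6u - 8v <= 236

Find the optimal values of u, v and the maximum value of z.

u = 86/9, v = 26/9, maximum z = -220/3

Vertices and z = -11u + 11v:
  (42/5, 0) → z = -462/5
  (35/2, 0) → z = -385/2
  (86/9, 26/9) → z = -220/3

At the optimal vertex, -10u + 4v = -84 and 4u + 11v = 70.
Solving simultaneously gives u = 86/9, v = 26/9.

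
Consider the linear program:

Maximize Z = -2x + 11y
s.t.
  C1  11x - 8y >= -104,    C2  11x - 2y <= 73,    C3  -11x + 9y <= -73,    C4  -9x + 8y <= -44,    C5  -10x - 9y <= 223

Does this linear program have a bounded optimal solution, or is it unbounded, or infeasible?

bounded optimum

Vertices and Z = -2x + 11y:
  (73/11, 0) → Z = -146/11
  (211/119, -3183/119) → Z = -35435/119
  (-50/7, -1061/63) → Z = -10771/63
The feasible region has finitely many vertices and no improving ray; the maximum is -146/11 at (73/11, 0).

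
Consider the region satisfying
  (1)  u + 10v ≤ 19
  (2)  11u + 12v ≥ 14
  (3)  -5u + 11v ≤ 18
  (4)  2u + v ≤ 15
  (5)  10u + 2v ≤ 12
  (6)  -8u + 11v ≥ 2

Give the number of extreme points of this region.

5

Pairwise boundary intersections that survive every other constraint:
  (29/61, 113/61)
  (41/49, 89/49)
  (-62/181, 268/181)
  (130/217, 134/217)
  (64/63, 58/63)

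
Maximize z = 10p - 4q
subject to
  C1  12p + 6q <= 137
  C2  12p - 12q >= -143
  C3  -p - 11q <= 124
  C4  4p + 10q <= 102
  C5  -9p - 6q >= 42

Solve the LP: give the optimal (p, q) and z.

p = 94/31, q = -358/31, maximum z = 2372/31

Extreme points and z = 10p - 4q:
  (-3061/144, -1345/144) → z = -4205/24
  (-227/30, 87/20) → z = -1396/15
  (94/31, -358/31) → z = 2372/31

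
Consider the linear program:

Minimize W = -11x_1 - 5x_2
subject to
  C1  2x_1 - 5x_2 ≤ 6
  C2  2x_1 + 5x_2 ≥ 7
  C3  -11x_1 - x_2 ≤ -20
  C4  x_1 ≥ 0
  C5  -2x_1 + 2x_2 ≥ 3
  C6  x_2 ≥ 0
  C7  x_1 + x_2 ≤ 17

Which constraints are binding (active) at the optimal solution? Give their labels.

Vertices and W = -11x_1 - 5x_2:
  (37/24, 73/24) → W = -193/6
  (3/10, 167/10) → W = -434/5
  (31/4, 37/4) → W = -263/2

The minimum is at (31/4, 37/4). Substituting into each constraint, equality holds for C5 and C7; the remaining constraints have slack.

C5 and C7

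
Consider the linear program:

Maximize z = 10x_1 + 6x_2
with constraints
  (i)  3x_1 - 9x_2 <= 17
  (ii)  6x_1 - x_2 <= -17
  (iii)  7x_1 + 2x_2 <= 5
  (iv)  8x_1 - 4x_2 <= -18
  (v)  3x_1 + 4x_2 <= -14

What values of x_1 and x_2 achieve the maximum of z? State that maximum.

The feasible region is unbounded (it extends along (-3, -1), (-4, 3)), but z strictly decreases along every unbounded feasible direction, so there is no improving ray and the maximum is attained at a vertex.

x_1 = -82/27, x_2 = -11/9, maximum z = -1018/27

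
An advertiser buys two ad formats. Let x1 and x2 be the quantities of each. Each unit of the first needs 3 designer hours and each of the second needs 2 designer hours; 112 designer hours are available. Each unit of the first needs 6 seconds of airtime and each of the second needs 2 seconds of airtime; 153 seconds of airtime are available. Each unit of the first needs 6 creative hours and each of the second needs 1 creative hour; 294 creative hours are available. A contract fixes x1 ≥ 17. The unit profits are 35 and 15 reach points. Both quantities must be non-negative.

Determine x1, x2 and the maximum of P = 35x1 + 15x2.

Extreme points and P = 35x1 + 15x2:
  (51/2, 0) → P = 1785/2
  (17, 0) → P = 595
  (17, 51/2) → P = 1955/2

At the optimal vertex, 6x1 + 2x2 = 153 and x1 = 17.
Solving simultaneously gives x1 = 17, x2 = 51/2.

x1 = 17, x2 = 51/2, maximum P = 1955/2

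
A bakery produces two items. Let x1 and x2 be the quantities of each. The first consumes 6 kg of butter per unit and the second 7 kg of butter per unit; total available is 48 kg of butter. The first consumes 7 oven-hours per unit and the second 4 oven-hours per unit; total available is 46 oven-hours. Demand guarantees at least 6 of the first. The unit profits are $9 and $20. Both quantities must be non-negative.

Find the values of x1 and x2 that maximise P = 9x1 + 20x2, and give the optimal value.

x1 = 6, x2 = 1, maximum P = 74

Vertices and P = 9x1 + 20x2:
  (46/7, 0) → P = 414/7
  (6, 0) → P = 54
  (6, 1) → P = 74

The binding constraints are 7x1 + 4x2 = 46 and x1 = 6.
Solving simultaneously gives x1 = 6, x2 = 1.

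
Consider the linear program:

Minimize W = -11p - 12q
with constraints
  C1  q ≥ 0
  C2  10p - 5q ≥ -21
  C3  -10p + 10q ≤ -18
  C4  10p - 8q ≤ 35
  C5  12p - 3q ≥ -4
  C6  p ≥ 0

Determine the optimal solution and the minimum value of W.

p = 103/10, q = 17/2, minimum W = -2153/10

Vertices and W = -11p - 12q:
  (9/5, 0) → W = -99/5
  (7/2, 0) → W = -77/2
  (103/10, 17/2) → W = -2153/10

The binding constraints are -10p + 10q = -18 and 10p - 8q = 35.
Solving simultaneously gives p = 103/10, q = 17/2.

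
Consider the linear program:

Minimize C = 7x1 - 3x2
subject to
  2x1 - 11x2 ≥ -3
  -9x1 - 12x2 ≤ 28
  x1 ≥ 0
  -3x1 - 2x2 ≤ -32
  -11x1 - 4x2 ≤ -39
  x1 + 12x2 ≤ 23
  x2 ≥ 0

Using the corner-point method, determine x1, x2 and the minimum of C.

Vertices and C = 7x1 - 3x2:
  (169/17, 37/34) → C = 2255/34
  (32/3, 0) → C = 224/3
  (23, 0) → C = 161

x1 = 169/17, x2 = 37/34, minimum C = 2255/34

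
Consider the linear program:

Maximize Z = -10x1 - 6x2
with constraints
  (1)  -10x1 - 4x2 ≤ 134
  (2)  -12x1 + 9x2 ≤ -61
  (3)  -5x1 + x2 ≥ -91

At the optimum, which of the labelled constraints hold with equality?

(1) and (3)

Feasible corners and Z = -10x1 - 6x2:
  (-481/69, -1109/69) → Z = 11464/69
  (23/3, -158/3) → Z = 718/3
  (758/33, 787/33) → Z = -12302/33

The maximum is at (23/3, -158/3). Substituting into each constraint, equality holds for (1) and (3); the remaining constraints have slack.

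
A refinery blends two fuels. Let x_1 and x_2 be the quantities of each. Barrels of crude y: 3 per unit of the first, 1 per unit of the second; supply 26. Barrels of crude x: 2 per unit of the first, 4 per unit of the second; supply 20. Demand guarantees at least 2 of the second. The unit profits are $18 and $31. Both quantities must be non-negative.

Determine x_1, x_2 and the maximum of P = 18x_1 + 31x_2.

x_1 = 6, x_2 = 2, maximum P = 170

Feasible corners and P = 18x_1 + 31x_2:
  (0, 5) → P = 155
  (0, 2) → P = 62
  (6, 2) → P = 170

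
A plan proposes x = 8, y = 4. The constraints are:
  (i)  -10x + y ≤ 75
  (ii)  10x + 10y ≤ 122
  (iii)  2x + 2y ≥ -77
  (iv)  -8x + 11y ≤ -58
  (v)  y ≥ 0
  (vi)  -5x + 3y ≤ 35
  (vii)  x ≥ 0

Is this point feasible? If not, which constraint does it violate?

not feasible — violates (iv)

Constraint (iv): -8x + 11y = -20, which is not ≤ -58. All other constraints are satisfied.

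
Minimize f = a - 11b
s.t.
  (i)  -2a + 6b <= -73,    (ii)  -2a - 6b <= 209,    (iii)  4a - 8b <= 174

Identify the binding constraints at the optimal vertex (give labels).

(i) and (iii)

Corner points and f = a - 11b:
  (-34, -47/2) → f = 449/2
  (115/2, 7) → f = -39/2
  (-157/10, -148/5) → f = 3099/10

The minimum is at (115/2, 7). Substituting into each constraint, equality holds for (i) and (iii); the remaining constraints have slack.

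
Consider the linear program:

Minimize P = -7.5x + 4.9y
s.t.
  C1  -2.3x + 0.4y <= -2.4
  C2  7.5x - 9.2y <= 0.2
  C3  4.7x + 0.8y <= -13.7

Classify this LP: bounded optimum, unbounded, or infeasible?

infeasible

The boundaries -2.3x + 0.4y = -2.4 and 7.5x - 9.2y = 0.2 meet at (275/227, 877/908), but that point violates 4.7x + 0.8y ≤ -13.7. Every candidate vertex is excluded by some other constraint, so the feasible region is empty.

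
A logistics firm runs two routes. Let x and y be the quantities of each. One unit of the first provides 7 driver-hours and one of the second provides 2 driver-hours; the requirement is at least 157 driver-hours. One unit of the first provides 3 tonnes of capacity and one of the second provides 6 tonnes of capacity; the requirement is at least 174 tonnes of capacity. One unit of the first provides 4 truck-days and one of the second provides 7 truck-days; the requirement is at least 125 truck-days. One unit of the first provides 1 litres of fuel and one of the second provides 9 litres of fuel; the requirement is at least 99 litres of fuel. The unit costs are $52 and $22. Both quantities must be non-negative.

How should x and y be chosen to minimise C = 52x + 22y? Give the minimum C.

Vertices and C = 52x + 22y:
  (0, 157/2) → C = 1727
  (99, 0) → C = 5148
  (33/2, 83/4) → C = 2629/2
  (324/7, 41/7) → C = 17750/7
The feasible region is unbounded (it extends along (0, 1), (1, 0)), but C strictly increases along every unbounded feasible direction, so there is no improving ray and the minimum is attained at a vertex.

x = 33/2, y = 83/4, minimum C = 2629/2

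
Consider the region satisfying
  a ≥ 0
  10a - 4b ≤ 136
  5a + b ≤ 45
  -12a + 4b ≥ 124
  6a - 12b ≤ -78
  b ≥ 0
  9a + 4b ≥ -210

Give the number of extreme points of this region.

Of the 21 pairwise boundary intersections, those satisfying every inequality are:
  (0, 45)
  (0, 31)
  (7/4, 145/4)

3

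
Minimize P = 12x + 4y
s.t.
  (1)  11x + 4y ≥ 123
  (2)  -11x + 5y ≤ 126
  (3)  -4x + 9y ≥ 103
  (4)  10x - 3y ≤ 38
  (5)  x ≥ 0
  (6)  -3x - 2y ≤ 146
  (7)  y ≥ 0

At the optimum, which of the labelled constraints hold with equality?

(1) and (2)

Feasible corners and P = 12x + 4y:
  (37/33, 83/3) → P = 4096/33
  (139/23, 325/23) → P = 2968/23
  (568/17, 1678/17) → P = 13528/17
  (217/26, 197/13) → P = 2090/13

The minimum is at (37/33, 83/3). Substituting into each constraint, equality holds for (1) and (2); the remaining constraints have slack.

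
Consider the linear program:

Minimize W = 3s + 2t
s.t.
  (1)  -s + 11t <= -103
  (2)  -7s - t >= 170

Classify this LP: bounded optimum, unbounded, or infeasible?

From the feasible point (-589/26, -297/26), moving in the direction (-11, -1) keeps every constraint satisfied while W decreases without bound.

unbounded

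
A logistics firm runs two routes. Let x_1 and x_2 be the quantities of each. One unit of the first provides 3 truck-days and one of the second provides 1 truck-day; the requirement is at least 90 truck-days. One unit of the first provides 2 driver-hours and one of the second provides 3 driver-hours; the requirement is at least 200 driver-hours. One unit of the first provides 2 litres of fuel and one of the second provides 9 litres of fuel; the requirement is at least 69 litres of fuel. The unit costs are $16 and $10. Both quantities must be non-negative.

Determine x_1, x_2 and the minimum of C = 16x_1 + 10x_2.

x_1 = 10, x_2 = 60, minimum C = 760

Vertices and C = 16x_1 + 10x_2:
  (0, 90) → C = 900
  (100, 0) → C = 1600
  (10, 60) → C = 760
The feasible region is unbounded (it extends along (0, 1), (1, 0)), but C strictly increases along every unbounded feasible direction, so there is no improving ray and the minimum is attained at a vertex.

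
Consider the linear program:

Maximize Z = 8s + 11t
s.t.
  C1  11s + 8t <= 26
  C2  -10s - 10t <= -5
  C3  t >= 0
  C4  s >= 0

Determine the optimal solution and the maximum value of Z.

s = 0, t = 13/4, maximum Z = 143/4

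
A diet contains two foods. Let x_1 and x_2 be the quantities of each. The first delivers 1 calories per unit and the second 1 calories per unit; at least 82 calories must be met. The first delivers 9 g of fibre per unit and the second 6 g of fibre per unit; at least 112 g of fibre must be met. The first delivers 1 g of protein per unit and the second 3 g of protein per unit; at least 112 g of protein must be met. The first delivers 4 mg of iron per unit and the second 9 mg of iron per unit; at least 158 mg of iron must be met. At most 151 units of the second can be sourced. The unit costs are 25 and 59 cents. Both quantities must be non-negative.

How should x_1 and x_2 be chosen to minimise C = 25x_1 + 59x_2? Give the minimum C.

x_1 = 67, x_2 = 15, minimum C = 2560

Feasible corners and C = 25x_1 + 59x_2:
  (0, 82) → C = 4838
  (0, 151) → C = 8909
  (112, 0) → C = 2800
  (67, 15) → C = 2560
The feasible region is unbounded (it extends along (1, 0)), but C strictly increases along every unbounded feasible direction, so there is no improving ray and the minimum is attained at a vertex.

The binding constraints are x_1 + x_2 = 82 and x_1 + 3x_2 = 112.
Solving simultaneously gives x_1 = 67, x_2 = 15.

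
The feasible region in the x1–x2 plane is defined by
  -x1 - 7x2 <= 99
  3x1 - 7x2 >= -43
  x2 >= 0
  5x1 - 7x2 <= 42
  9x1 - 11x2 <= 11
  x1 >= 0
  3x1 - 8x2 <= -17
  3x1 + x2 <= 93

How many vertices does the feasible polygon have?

Intersecting each pair of boundary lines and keeping only the points that satisfy every inequality leaves:
  (55/3, 14)
  (0, 43/7)
  (275/39, 62/13)
  (0, 17/8)

4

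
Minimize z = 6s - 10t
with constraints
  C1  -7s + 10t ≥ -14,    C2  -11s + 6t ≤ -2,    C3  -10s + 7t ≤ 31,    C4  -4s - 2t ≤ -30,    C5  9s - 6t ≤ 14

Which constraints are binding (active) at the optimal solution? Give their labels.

Corner points and z = 6s - 10t:
  (200/17, 361/17) → z = -2410/17
  (4, 7) → z = -46
  (284/3, 419/3) → z = -2486/3
  (104/21, 107/21) → z = -446/21

The minimum is at (284/3, 419/3). Substituting into each constraint, equality holds for C3 and C5; the remaining constraints have slack.

C3 and C5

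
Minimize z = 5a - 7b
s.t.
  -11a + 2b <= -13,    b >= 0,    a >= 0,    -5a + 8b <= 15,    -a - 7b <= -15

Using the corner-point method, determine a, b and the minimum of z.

a = 67/39, b = 115/39, minimum z = -470/39

Extreme points and z = 5a - 7b:
  (67/39, 115/39) → z = -470/39
  (121/79, 152/79) → z = -459/79
  (15, 0) → z = 75
The feasible region is unbounded (it extends along (1, 0), (8, 5)), but z strictly increases along every unbounded feasible direction, so there is no improving ray and the minimum is attained at a vertex.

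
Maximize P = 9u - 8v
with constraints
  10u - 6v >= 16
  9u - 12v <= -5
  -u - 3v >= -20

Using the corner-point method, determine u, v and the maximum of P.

u = 75/13, v = 185/39, maximum P = 545/39

Corner points and P = 9u - 8v:
  (37/11, 97/33) → P = 223/33
  (14/3, 46/9) → P = 10/9
  (75/13, 185/39) → P = 545/39

At the optimal vertex, 9u - 12v = -5 and -u - 3v = -20.
Solving simultaneously gives u = 75/13, v = 185/39.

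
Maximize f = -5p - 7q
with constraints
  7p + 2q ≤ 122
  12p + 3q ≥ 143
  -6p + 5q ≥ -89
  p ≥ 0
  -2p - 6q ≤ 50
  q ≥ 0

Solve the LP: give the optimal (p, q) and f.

p = 143/12, q = 0, maximum f = -715/12

Extreme points and f = -5p - 7q:
  (788/47, 109/47) → f = -4703/47
  (0, 61) → f = -427
  (0, 143/3) → f = -1001/3
  (143/12, 0) → f = -715/12
  (89/6, 0) → f = -445/6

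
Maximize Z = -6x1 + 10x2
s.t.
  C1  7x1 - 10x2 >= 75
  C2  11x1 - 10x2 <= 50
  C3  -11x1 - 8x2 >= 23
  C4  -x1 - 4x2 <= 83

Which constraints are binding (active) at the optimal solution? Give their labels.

C1 and C2

Feasible corners and Z = -6x1 + 10x2:
  (-25/4, -95/8) → Z = -325/4
  (-265/19, -328/19) → Z = -1690/19
  (-35/3, -107/6) → Z = -325/3

The maximum is at (-25/4, -95/8). Substituting into each constraint, equality holds for C1 and C2; the remaining constraints have slack.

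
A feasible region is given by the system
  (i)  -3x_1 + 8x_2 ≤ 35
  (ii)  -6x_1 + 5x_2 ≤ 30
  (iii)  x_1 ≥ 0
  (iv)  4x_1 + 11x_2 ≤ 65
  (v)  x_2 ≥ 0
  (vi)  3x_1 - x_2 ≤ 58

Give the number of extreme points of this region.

4

Intersecting each pair of boundary lines and keeping only the points that satisfy every inequality leaves:
  (0, 35/8)
  (27/13, 67/13)
  (0, 0)
  (65/4, 0)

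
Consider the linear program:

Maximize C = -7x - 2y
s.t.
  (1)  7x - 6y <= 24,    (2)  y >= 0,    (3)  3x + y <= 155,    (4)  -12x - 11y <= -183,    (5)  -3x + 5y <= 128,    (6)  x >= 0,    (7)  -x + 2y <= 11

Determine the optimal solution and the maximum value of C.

Feasible corners and C = -7x - 2y:
  (1362/149, 993/149) → C = -11520/149
  (57/4, 101/8) → C = -125
  (7, 9) → C = -67

x = 7, y = 9, maximum C = -67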